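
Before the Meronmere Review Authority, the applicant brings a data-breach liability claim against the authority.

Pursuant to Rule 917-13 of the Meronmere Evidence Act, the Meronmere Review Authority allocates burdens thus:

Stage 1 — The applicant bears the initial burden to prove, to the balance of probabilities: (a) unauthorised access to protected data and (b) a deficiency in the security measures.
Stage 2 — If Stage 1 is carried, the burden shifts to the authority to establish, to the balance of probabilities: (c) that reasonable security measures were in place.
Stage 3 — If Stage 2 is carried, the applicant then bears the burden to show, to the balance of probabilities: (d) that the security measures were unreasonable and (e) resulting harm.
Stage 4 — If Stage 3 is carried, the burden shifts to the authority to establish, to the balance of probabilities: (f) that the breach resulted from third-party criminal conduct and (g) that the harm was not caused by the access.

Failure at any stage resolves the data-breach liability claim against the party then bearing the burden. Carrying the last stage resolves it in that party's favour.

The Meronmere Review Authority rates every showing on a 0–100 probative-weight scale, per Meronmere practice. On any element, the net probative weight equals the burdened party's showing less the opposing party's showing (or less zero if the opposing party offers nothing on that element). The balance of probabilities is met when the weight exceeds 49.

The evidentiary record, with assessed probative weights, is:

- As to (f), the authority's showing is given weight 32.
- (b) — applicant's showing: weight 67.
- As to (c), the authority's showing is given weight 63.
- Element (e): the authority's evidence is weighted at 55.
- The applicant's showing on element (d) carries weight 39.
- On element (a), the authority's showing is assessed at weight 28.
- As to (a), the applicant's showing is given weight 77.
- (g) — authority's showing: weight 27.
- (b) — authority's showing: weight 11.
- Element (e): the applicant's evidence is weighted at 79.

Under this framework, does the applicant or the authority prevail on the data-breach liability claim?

At Stage 1 the applicant must meet the balance of probabilities (weight exceeds 49): on (a) the weight is 77 less the opposing 28 gives net 49, which does not exceed 49, so (a) does not meet the standard; on (b) the weight is 67 less the opposing 11 gives net 56, > 49, so (b) meets the standard.
  Not every element is met, so the applicant fails to carry Stage 1.
The analysis ends at Stage 1; the authority prevails.

authority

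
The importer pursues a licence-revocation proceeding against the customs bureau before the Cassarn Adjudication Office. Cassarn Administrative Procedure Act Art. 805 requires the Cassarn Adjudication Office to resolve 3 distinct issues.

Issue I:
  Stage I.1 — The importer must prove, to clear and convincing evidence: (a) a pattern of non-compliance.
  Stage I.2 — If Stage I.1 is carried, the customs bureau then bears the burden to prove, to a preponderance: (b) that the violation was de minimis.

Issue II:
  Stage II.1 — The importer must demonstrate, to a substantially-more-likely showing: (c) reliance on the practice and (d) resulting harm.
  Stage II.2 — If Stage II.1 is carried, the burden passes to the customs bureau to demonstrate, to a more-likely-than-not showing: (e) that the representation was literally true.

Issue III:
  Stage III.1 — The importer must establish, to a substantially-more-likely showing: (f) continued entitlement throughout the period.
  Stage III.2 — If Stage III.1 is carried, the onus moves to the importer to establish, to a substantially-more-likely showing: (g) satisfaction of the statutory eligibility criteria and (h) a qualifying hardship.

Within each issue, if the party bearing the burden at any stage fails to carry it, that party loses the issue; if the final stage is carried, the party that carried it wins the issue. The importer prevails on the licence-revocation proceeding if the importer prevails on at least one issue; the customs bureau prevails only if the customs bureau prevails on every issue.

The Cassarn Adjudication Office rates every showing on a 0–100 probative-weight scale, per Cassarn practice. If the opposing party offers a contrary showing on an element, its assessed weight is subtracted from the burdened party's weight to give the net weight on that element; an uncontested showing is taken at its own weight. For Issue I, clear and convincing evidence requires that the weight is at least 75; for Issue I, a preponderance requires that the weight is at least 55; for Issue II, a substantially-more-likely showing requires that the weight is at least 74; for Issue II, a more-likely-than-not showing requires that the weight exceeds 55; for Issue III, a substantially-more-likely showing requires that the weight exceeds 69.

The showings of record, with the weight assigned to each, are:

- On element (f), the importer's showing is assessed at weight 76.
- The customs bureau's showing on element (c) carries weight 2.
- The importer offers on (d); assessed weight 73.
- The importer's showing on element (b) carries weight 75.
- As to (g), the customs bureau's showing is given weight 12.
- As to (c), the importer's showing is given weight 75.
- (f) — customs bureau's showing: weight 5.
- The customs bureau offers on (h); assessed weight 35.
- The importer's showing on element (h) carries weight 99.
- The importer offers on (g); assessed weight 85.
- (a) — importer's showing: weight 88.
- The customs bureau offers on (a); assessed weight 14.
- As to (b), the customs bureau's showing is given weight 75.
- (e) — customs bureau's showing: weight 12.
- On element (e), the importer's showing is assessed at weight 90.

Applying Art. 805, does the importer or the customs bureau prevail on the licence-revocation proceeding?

— Issue I —
At Stage I.1 the importer must meet clear and convincing evidence (weight is at least 75): on (a) the weight is 88 less the opposing 14 gives net 74, < 75, so (a) does not meet the standard.
  Not every element is met, so the importer fails to carry Stage I.1.
The analysis ends at Stage I.1; the customs bureau prevails on this issue.
— Issue II —
At Stage II.1 the importer must meet a substantially-more-likely showing (weight is at least 74): on (c) the weight is 75 less the opposing 2 gives net 73, which does not reach 74, so (c) does not meet the standard; on (d) the weight is 73, which does not reach 74, so (d) does not meet the standard.
  The importer does not carry Stage II.1.
The analysis ends at Stage II.1; the customs bureau prevails on this issue.
— Issue III —
Stage III.1 — burden on importer; standard: a substantially-more-likely showing (weight exceeds 69).
    (f): 76 − 5 = 71 > 69 [met]
  All elements met. The importer retains the burden for Stage III.2.
Stage III.2 — burden on importer; standard: a substantially-more-likely showing (weight exceeds 69).
    (g): 85 − 12 = 73 > 69 [met]
    (h): 99 − 35 = 64 ≤ 69 [not met]
  Not every element is met, so the importer fails to carry Stage III.2.
The customs bureau prevails on this issue.
Per-issue: Issue I → customs bureau; Issue II → customs bureau; Issue III → customs bureau. The importer must prevail on at least one issue; overall, the customs bureau prevails.

customs bureau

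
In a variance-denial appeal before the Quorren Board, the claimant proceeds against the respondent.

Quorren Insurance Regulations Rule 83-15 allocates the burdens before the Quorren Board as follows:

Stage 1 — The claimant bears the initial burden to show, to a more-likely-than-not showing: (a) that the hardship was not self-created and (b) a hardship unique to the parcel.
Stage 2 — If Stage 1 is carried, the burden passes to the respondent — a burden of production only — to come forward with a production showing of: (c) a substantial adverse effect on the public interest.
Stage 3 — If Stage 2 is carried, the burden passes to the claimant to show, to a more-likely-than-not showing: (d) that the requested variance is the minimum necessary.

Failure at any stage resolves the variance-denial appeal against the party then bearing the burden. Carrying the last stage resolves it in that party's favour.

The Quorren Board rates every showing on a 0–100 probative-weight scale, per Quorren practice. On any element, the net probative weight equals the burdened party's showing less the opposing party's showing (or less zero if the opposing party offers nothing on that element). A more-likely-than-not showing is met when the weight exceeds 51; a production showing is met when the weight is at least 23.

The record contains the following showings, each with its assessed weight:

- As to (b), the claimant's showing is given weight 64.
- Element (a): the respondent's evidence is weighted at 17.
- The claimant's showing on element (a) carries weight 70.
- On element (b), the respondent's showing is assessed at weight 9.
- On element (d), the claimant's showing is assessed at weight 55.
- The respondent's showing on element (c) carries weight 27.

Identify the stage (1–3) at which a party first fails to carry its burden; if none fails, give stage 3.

stage 3

Stage 1 (claimant, a more-likely-than-not showing, weight exceeds 51): (a) net 70−17=53 > 51 — meets; (b) net 64−9=55 > 51 — meets.
  All elements met. The burden passes to the respondent.
Stage 2 (respondent, a production showing, weight is at least 23): (c) 27 ≥ 23 — meets.
  The respondent carries Stage 2; the claimant now bears the burden.
Stage 3 (claimant, a more-likely-than-not showing, weight exceeds 51): (d) 55 > 51 — meets.
  Stage 3 carried; the final stage is satisfied.
With every stage satisfied, the claimant prevails.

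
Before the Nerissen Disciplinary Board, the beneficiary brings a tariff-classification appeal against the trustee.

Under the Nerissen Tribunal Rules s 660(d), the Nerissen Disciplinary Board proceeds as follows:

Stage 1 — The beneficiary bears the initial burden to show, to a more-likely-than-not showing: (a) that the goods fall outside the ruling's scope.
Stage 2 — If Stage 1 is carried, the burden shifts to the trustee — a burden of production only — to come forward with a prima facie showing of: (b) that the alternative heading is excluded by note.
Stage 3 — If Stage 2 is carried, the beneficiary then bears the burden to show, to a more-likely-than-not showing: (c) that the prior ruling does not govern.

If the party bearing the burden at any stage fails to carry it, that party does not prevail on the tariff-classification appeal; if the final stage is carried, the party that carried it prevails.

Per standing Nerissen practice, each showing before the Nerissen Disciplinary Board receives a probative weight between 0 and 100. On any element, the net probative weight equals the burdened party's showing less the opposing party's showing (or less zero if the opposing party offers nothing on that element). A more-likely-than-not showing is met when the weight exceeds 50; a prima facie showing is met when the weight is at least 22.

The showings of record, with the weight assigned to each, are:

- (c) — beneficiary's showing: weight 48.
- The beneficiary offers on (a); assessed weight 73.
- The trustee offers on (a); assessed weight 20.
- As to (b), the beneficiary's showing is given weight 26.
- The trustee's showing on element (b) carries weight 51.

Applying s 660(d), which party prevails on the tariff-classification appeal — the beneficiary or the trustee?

trustee

Stage 1 (beneficiary, a more-likely-than-not showing, weight exceeds 50): (a) net 73−20=53 > 50 — meets.
  All elements met. The burden passes to the trustee.
Stage 2 (trustee, a prima facie showing, weight is at least 22): (b) net 51−26=25 ≥ 22 — meets.
  All elements met. The burden passes to the beneficiary.
Stage 3 (beneficiary, a more-likely-than-not showing, weight exceeds 50): (c) 48 ≤ 50 — fails.
  Not every element is met, so the beneficiary fails to carry Stage 3.
So the trustee prevails.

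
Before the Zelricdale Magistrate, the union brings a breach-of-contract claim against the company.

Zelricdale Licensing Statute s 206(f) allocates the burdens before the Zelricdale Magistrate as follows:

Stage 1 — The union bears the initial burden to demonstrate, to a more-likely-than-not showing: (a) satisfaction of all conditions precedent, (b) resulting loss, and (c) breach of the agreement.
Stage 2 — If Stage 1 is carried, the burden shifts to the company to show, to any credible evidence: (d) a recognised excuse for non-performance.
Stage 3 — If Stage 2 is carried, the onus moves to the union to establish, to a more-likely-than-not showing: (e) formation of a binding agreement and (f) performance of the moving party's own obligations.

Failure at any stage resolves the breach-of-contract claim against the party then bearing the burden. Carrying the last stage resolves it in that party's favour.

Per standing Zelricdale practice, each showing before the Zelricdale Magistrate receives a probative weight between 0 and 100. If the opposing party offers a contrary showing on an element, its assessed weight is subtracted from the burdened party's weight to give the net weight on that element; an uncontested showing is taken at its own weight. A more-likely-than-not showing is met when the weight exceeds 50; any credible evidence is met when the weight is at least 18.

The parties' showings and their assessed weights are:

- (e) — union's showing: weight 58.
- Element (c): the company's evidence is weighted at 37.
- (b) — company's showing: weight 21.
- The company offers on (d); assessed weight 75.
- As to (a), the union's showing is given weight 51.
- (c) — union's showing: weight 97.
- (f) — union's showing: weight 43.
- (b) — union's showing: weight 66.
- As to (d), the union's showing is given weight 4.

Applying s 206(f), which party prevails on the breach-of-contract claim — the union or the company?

company

At Stage 1 the union must meet a more-likely-than-not showing (weight exceeds 50): on (a) the weight is 51, > 50, so (a) meets the standard; on (b) the weight is 66 less the opposing 21 gives net 45, which does not exceed 50, so (b) does not meet the standard; on (c) the weight is 97 less the opposing 37 gives net 60, > 50, so (c) meets the standard.
  Stage 1 not carried; the union fails its burden.
The analysis ends at Stage 1; the company prevails.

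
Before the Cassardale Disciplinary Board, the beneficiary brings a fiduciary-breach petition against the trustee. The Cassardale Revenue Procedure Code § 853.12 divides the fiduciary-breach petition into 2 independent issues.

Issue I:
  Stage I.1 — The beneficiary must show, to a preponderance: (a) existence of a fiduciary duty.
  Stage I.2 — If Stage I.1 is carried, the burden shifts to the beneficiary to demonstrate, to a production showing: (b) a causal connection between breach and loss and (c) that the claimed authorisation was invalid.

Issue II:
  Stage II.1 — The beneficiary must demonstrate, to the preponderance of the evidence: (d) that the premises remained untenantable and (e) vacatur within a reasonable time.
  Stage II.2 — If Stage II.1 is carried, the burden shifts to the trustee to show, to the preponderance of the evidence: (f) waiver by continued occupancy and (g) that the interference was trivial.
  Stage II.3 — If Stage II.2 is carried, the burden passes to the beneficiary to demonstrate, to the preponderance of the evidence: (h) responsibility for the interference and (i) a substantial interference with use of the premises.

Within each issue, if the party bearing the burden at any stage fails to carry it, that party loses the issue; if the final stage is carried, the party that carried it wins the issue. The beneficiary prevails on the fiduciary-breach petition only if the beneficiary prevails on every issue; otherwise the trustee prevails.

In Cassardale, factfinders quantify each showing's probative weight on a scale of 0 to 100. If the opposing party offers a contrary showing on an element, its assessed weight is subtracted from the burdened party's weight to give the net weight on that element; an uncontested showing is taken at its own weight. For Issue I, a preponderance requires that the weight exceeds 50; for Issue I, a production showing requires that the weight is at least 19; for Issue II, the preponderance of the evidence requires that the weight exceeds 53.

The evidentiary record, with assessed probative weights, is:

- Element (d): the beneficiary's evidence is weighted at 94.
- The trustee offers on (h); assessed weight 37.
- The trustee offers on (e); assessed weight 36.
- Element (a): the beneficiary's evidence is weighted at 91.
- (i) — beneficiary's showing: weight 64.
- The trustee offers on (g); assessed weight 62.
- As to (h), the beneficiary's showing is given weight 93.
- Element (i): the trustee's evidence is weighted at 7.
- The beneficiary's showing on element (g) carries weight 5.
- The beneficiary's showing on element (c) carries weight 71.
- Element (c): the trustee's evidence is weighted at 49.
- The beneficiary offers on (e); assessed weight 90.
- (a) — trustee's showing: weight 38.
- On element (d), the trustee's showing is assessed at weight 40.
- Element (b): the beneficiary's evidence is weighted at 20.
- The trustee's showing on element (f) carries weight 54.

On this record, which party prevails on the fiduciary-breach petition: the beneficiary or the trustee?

beneficiary

— Issue I —
Stage I.1 — burden on beneficiary; standard: a preponderance (weight exceeds 50).
    (a): 91 − 38 = 53 > 50 [met]
  Stage I.1 is satisfied; the beneficiary continues to bear the burden.
Stage I.2 — burden on beneficiary; standard: a production showing (weight is at least 19).
    (b): 20 ≥ 19 [met]
    (c): 71 − 49 = 22 ≥ 19 [met]
  Stage I.2 carried; the final stage is satisfied.
Every stage carried; the beneficiary prevails on this issue.
— Issue II —
At Stage II.1 the beneficiary must meet the preponderance of the evidence (weight exceeds 53): on (d) the weight is 94 less the opposing 40 gives net 54, which does exceed 53, so (d) meets the standard; on (e) the weight is 90 less the opposing 36 gives net 54, > 53, so (e) meets the standard.
  Stage II.1 is satisfied; the onus moves to the trustee.
At Stage II.2 the trustee must meet the preponderance of the evidence (weight exceeds 53): on (f) the weight is 54, which does exceed 53, so (f) meets the standard; on (g) the weight is 62 less the opposing 5 gives net 57, > 53, so (g) meets the standard.
  The trustee carries Stage II.2; the beneficiary now bears the burden.
At Stage II.3 the beneficiary must meet the preponderance of the evidence (weight exceeds 53): on (h) the weight is 93 less the opposing 37 gives net 56, which does exceed 53, so (h) meets the standard; on (i) the weight is 64 less the opposing 7 gives net 57, > 53, so (i) meets the standard.
  Stage II.3 carried; the final stage is satisfied.
Every stage carried; the beneficiary prevails on this issue.
Per-issue: Issue I → beneficiary; Issue II → beneficiary. The beneficiary must prevail on every issue; overall, the beneficiary prevails.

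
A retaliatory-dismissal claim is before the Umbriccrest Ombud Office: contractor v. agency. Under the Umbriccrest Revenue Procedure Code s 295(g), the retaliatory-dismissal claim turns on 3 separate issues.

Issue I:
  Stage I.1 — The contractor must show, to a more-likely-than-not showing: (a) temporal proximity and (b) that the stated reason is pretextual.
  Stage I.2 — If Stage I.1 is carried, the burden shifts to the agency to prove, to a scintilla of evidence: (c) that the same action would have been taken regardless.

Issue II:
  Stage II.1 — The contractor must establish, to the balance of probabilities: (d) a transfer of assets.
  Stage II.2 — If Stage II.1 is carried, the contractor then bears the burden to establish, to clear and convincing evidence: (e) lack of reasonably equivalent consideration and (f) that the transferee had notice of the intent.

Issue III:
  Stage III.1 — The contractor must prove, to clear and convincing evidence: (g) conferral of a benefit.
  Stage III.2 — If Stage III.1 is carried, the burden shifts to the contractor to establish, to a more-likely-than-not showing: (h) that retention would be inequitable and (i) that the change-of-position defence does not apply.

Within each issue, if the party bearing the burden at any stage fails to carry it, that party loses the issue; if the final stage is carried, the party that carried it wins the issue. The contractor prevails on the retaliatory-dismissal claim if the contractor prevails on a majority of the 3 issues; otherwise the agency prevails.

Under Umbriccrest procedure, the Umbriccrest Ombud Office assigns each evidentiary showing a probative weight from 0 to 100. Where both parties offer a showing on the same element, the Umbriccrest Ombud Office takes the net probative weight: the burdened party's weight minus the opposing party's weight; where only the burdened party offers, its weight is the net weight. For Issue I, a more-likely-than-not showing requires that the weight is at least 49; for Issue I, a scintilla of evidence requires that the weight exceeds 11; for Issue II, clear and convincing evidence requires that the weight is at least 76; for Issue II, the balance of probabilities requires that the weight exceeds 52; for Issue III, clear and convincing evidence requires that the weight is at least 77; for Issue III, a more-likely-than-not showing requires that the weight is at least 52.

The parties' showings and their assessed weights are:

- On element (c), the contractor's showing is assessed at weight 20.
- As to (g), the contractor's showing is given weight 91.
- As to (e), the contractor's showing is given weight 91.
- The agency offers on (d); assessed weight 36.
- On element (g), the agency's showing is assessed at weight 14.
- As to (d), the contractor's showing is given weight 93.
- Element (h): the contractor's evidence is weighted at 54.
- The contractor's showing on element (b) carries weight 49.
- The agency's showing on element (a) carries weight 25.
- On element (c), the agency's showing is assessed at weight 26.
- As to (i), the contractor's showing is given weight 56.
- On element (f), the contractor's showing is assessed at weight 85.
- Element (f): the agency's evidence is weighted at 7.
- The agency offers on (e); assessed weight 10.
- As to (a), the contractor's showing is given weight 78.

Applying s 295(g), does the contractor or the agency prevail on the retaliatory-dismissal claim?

contractor

— Issue I —
At Stage I.1 the contractor must meet a more-likely-than-not showing (weight is at least 49): on (a) the weight is 78 less the opposing 25 gives net 53, ≥ 49, so (a) meets the standard; on (b) the weight is 49, ≥ 49, so (b) meets the standard.
  All elements met. The burden passes to the agency.
At Stage I.2 the agency must meet a scintilla of evidence (weight exceeds 11): on (c) the weight is 26 less the opposing 20 gives net 6, ≤ 11, so (c) does not meet the standard.
  The agency does not carry Stage I.2.
So the contractor prevails on this issue.
— Issue II —
Stage II.1 — burden on contractor; standard: the balance of probabilities (weight exceeds 52).
    (d): 93 − 36 = 57 > 52 [met]
  Stage II.1 is satisfied; the contractor continues to bear the burden.
Stage II.2 — burden on contractor; standard: clear and convincing evidence (weight is at least 76).
    (e): 91 − 10 = 81 ≥ 76 [met]
    (f): 85 − 7 = 78 ≥ 76 [met]
  All elements met at the final stage.
All stages carried — the contractor prevails on this issue.
— Issue III —
Stage III.1 (contractor, clear and convincing evidence, weight is at least 77): (g) net 91−14=77 ≥ 77 — meets.
  Stage III.1 is satisfied; the contractor continues to bear the burden.
Stage III.2 (contractor, a more-likely-than-not showing, weight is at least 52): (h) 54 ≥ 52 — meets; (i) 56 ≥ 52 — meets.
  Stage III.2 carried; the final stage is satisfied.
With every stage satisfied, the contractor prevails on this issue.
Per-issue: Issue I → contractor; Issue II → contractor; Issue III → contractor. The contractor must prevail on a majority of issues; overall, the contractor prevails.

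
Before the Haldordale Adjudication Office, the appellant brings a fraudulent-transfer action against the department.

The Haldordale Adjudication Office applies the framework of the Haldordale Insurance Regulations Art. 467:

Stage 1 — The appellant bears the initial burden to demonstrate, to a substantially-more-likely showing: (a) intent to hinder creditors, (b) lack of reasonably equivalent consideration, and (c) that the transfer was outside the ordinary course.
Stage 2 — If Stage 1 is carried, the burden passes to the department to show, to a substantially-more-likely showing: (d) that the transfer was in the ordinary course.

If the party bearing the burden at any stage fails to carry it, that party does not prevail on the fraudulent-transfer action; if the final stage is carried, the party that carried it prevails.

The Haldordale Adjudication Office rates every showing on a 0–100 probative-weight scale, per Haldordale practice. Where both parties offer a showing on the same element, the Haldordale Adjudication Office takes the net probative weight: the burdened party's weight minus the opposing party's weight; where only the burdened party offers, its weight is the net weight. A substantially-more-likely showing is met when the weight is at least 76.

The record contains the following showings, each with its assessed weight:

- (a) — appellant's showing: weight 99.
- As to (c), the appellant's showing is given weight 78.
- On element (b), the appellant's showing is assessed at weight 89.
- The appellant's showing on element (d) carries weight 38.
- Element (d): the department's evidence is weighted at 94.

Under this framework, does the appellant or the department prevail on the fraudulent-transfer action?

appellant

Stage 1 (appellant, a substantially-more-likely showing, weight is at least 76): (a) 99 ≥ 76 — meets; (b) 89 ≥ 76 — meets; (c) 78 ≥ 76 — meets.
  Stage 1 carried; the burden shifts to the department.
Stage 2 (department, a substantially-more-likely showing, weight is at least 76): (d) net 94−38=56 < 76 — fails.
  The department does not carry Stage 2.
The appellant prevails.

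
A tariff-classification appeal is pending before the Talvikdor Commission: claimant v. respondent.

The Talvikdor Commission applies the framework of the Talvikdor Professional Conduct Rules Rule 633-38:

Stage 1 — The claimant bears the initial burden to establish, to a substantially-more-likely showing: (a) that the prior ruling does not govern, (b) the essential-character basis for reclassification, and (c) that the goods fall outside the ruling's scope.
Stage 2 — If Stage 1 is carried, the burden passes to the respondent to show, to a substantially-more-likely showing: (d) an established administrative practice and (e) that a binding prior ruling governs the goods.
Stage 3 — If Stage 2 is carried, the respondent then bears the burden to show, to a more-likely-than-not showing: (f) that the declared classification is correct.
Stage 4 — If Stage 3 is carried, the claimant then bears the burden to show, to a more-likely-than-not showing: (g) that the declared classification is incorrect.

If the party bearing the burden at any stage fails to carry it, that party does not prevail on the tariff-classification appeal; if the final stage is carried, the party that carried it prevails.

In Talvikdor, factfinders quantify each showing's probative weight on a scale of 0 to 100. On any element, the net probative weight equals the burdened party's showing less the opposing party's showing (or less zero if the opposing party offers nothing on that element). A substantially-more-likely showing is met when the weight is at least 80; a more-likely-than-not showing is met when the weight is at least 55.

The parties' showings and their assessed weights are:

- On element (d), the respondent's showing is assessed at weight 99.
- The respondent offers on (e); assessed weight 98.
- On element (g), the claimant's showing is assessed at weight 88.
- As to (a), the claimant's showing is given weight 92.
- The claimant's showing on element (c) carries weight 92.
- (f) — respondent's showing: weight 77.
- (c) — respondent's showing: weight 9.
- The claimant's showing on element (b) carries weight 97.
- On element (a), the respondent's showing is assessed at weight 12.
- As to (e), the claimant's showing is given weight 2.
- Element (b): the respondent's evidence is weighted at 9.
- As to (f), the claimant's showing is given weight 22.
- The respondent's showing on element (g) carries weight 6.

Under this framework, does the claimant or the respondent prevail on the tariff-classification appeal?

Stage 1 (claimant, a substantially-more-likely showing, weight is at least 80): (a) net 92−12=80 ≥ 80 — meets; (b) net 97−9=88 ≥ 80 — meets; (c) net 92−9=83 ≥ 80 — meets.
  The claimant carries Stage 1; the respondent now bears the burden.
Stage 2 (respondent, a substantially-more-likely showing, weight is at least 80): (d) 99 ≥ 80 — meets; (e) net 98−2=96 ≥ 80 — meets.
  All elements met. The respondent retains the burden for Stage 3.
Stage 3 (respondent, a more-likely-than-not showing, weight is at least 55): (f) net 77−22=55 ≥ 55 — meets.
  The respondent carries Stage 3; the claimant now bears the burden.
Stage 4 (claimant, a more-likely-than-not showing, weight is at least 55): (g) net 88−6=82 ≥ 55 — meets.
  Stage 4 carried; the final stage is satisfied.
All stages carried — the claimant prevails.

claimant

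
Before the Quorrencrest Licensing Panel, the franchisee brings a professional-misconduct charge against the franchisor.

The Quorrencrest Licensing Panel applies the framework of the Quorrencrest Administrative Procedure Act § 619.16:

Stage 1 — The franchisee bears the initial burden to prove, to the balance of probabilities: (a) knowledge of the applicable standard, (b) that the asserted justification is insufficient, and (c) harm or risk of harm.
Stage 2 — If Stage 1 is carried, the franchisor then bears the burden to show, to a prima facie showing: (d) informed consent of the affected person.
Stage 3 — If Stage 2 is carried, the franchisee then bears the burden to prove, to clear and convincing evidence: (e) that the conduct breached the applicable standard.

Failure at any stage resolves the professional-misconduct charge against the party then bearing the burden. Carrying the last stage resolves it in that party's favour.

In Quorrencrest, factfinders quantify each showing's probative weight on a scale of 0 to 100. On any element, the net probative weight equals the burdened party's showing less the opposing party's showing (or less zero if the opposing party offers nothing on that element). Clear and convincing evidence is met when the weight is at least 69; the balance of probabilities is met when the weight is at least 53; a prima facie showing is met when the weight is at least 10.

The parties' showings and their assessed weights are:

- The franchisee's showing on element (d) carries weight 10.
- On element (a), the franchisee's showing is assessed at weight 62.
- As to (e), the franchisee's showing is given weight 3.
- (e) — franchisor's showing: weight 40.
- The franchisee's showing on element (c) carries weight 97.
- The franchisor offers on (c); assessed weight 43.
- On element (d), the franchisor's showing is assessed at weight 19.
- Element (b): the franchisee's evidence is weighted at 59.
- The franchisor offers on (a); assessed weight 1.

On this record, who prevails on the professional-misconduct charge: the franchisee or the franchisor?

Stage 1 — burden on franchisee; standard: the balance of probabilities (weight is at least 53).
    (a): 62 − 1 = 61 ≥ 53 [met]
    (b): 59 ≥ 53 [met]
    (c): 97 − 43 = 54 ≥ 53 [met]
  Stage 1 is satisfied; the onus moves to the franchisor.
Stage 2 — burden on franchisor; standard: a prima facie showing (weight is at least 10).
    (d): 19 − 10 = 9 < 10 [not met]
  Stage 2 not carried; the franchisor fails its burden.
So the franchisee prevails.

franchisee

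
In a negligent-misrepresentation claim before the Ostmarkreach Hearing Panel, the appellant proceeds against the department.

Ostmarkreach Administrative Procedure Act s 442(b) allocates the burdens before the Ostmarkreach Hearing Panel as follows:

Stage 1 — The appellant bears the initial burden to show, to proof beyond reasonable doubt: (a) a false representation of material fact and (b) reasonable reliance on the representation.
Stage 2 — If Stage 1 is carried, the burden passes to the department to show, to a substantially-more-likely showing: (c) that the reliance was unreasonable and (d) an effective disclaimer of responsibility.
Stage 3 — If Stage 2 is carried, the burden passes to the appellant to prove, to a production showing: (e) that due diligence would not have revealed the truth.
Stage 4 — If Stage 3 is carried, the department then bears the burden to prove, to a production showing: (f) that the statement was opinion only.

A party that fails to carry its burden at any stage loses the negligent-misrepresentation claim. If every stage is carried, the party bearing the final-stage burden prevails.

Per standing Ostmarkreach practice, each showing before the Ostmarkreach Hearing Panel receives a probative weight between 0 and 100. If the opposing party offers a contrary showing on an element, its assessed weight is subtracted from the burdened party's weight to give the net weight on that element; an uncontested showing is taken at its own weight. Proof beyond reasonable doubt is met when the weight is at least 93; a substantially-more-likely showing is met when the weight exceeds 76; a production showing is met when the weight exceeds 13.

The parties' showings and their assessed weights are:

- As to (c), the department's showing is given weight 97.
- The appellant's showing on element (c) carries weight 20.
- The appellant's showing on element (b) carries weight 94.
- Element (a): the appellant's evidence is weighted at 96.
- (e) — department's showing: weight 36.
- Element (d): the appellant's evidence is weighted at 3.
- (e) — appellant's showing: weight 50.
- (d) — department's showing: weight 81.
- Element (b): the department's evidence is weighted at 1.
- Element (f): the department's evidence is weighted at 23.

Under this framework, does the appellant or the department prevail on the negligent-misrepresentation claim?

At Stage 1 the appellant must meet proof beyond reasonable doubt (weight is at least 93): on (a) the weight is 96, ≥ 93, so (a) meets the standard; on (b) the weight is 94 less the opposing 1 gives net 93, ≥ 93, so (b) meets the standard.
  Stage 1 is satisfied; the onus moves to the department.
At Stage 2 the department must meet a substantially-more-likely showing (weight exceeds 76): on (c) the weight is 97 less the opposing 20 gives net 77, which does exceed 76, so (c) meets the standard; on (d) the weight is 81 less the opposing 3 gives net 78, which does exceed 76, so (d) meets the standard.
  All elements met. The burden passes to the appellant.
At Stage 3 the appellant must meet a production showing (weight exceeds 13): on (e) the weight is 50 less the opposing 36 gives net 14, > 13, so (e) meets the standard.
  The appellant carries Stage 3; the department now bears the burden.
At Stage 4 the department must meet a production showing (weight exceeds 13): on (f) the weight is 23, which does exceed 13, so (f) meets the standard.
  All elements met at the final stage.
All stages carried — the department prevails.

department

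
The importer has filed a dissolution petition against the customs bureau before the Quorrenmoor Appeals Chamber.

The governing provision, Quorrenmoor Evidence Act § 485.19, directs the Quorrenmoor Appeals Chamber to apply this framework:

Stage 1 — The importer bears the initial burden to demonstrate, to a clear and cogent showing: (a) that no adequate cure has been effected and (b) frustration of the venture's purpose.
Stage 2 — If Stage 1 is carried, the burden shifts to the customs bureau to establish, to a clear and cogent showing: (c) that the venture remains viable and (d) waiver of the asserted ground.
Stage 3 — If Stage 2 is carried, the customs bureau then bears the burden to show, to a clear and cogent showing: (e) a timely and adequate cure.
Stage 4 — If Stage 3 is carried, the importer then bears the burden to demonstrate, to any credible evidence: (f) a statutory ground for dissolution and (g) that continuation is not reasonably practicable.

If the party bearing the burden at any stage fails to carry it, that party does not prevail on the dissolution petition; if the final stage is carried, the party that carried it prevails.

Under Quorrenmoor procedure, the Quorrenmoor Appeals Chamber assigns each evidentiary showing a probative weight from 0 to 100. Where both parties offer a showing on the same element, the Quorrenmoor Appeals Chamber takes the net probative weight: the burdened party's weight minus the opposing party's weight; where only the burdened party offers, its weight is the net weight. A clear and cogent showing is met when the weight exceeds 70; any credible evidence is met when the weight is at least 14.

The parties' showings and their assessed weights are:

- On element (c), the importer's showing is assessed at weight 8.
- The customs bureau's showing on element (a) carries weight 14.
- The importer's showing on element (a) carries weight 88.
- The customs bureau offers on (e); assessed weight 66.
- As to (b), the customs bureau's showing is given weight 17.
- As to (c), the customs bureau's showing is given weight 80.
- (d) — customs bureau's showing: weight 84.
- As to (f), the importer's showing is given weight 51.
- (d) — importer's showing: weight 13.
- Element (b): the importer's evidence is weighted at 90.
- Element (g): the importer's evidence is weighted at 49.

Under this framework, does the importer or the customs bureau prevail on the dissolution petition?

importer

At Stage 1 the importer must meet a clear and cogent showing (weight exceeds 70): on (a) the weight is 88 less the opposing 14 gives net 74, > 70, so (a) meets the standard; on (b) the weight is 90 less the opposing 17 gives net 73, > 70, so (b) meets the standard.
  The importer carries Stage 1; the customs bureau now bears the burden.
At Stage 2 the customs bureau must meet a clear and cogent showing (weight exceeds 70): on (c) the weight is 80 less the opposing 8 gives net 72, > 70, so (c) meets the standard; on (d) the weight is 84 less the opposing 13 gives net 71, which does exceed 70, so (d) meets the standard.
  All elements met. The customs bureau retains the burden for Stage 3.
At Stage 3 the customs bureau must meet a clear and cogent showing (weight exceeds 70): on (e) the weight is 66, which does not exceed 70, so (e) does not meet the standard.
  Stage 3 not carried; the customs bureau fails its burden.
The importer prevails.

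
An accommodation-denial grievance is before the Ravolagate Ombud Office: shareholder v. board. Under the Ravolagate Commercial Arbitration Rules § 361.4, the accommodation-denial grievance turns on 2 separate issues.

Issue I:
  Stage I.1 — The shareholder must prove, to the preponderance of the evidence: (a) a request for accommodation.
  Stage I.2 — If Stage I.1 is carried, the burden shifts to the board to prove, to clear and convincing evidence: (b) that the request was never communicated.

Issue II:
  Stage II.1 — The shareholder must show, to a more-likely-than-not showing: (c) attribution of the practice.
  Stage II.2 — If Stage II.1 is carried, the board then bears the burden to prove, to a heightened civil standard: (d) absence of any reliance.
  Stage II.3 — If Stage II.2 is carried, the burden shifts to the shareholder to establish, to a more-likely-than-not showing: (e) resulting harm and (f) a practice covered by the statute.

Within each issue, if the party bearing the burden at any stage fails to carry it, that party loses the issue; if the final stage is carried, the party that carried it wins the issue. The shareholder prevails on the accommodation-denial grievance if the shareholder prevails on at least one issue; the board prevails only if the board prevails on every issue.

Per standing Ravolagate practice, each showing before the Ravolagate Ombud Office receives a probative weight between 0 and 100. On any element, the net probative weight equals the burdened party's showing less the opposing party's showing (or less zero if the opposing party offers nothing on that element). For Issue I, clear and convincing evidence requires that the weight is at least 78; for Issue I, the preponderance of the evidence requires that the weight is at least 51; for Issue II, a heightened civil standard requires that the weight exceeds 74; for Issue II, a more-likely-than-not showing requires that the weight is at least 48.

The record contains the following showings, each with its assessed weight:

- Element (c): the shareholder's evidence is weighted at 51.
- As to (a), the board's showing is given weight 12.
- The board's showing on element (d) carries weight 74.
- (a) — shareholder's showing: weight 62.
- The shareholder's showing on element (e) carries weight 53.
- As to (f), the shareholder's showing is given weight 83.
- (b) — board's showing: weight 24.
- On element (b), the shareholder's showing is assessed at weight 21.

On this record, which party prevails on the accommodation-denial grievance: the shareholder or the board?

shareholder

— Issue I —
Stage I.1 — burden on shareholder; standard: the preponderance of the evidence (weight is at least 51).
    (a): 62 − 12 = 50 < 51 [not met]
  Not every element is met, so the shareholder fails to carry Stage I.1.
The board prevails on this issue.
— Issue II —
Stage II.1 (shareholder, a more-likely-than-not showing, weight is at least 48): (c) 51 ≥ 48 — meets.
  Stage II.1 is satisfied; the onus moves to the board.
Stage II.2 (board, a heightened civil standard, weight exceeds 74): (d) 74 ≤ 74 — fails.
  Stage II.2 not carried; the board fails its burden.
The analysis ends at Stage II.2; the shareholder prevails on this issue.
Per-issue: Issue I → board; Issue II → shareholder. The shareholder must prevail on at least one issue; overall, the shareholder prevails.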